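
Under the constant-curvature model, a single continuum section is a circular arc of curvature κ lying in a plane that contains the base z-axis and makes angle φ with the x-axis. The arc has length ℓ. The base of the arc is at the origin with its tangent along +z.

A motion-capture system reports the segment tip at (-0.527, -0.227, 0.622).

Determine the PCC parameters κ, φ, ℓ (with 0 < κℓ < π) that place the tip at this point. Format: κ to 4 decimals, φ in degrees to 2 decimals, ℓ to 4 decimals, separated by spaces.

1.6025 203.30 0.9299

ρ = √(x²+y²) = √(-0.527² + -0.227²) = 0.57381
φ = atan2(y, x) mod 360° = atan2(-0.227, -0.527) = 203.3035°
|p|² = ρ² + z² = 0.57381² + 0.622² = 0.71614
κ = 2ρ / |p|² = 2×0.57381 / 0.71614 = 1.60250
θ = 2·atan2(ρ, z) = 2·atan2(0.57381, 0.622) = 1.49024 rad
ℓ = θ/κ = 1.49024/1.60250 = 0.92995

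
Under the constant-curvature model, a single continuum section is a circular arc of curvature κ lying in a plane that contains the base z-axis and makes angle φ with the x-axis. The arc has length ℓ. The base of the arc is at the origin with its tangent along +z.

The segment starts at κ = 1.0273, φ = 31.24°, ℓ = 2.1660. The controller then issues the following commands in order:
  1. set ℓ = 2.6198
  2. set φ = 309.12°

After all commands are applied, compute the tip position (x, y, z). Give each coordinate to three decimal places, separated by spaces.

1.167 -1.435 0.424

initial: κ=1.0273, φ=31.24°, ℓ=2.1660
cmd 1: set ℓ=2.6198 → (κ,φ,ℓ)=(1.0273,31.24°,2.6198) → tip=(1.5816,0.9594,0.4236)
cmd 2: set φ=309.12° → (κ,φ,ℓ)=(1.0273,309.12°,2.6198) → tip=(1.1671,-1.4351,0.4236)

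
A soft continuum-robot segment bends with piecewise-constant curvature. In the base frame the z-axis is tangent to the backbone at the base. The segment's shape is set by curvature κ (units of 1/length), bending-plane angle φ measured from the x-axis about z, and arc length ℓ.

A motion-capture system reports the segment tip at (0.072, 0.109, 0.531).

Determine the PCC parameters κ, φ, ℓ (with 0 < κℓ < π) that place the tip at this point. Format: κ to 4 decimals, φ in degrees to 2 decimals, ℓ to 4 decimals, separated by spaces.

ρ = √(x²+y²) = √(0.072² + 0.109²) = 0.13063
φ = atan2(y, x) mod 360° = atan2(0.109, 0.072) = 56.5532°
|p|² = ρ² + z² = 0.13063² + 0.531² = 0.29903
κ = 2ρ / |p|² = 2×0.13063 / 0.29903 = 0.87372
θ = 2·atan2(ρ, z) = 2·atan2(0.13063, 0.531) = 0.48245 rad
ℓ = θ/κ = 0.48245/0.87372 = 0.55217

0.8737 56.55 0.5522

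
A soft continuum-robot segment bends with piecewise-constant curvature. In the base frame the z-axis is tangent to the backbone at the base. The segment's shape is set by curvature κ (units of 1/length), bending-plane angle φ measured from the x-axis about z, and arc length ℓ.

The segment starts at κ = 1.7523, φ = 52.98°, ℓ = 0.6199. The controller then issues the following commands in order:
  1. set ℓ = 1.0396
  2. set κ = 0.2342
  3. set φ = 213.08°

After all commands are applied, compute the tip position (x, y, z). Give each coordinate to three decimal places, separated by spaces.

initial: κ=1.7523, φ=52.98°, ℓ=0.6199
cmd 1: set ℓ=1.0396 → (κ,φ,ℓ)=(1.7523,52.98°,1.0396) → tip=(0.4289,0.5688,0.5528)
cmd 2: set κ=0.2342 → (κ,φ,ℓ)=(0.2342,52.98°,1.0396) → tip=(0.0758,0.1005,1.0294)
cmd 3: set φ=213.08° → (κ,φ,ℓ)=(0.2342,213.08°,1.0396) → tip=(-0.1055,-0.0687,1.0294)

-0.106 -0.069 1.029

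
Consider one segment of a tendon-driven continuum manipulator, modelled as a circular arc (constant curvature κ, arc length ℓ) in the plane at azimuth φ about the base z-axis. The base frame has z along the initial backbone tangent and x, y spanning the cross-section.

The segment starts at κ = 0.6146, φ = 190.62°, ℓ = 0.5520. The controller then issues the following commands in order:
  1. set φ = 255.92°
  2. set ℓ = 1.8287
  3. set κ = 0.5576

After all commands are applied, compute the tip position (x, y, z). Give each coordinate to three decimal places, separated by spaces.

initial: κ=0.6146, φ=190.62°, ℓ=0.5520
cmd 1: set φ=255.92° → (κ,φ,ℓ)=(0.6146,255.92°,0.5520) → tip=(-0.0226,-0.0900,0.5415)
cmd 2: set ℓ=1.8287 → (κ,φ,ℓ)=(0.6146,255.92°,1.8287) → tip=(-0.2248,-0.8962,1.4673)
cmd 3: set κ=0.5576 → (κ,φ,ℓ)=(0.5576,255.92°,1.8287) → tip=(-0.2078,-0.8286,1.5279)

-0.208 -0.829 1.528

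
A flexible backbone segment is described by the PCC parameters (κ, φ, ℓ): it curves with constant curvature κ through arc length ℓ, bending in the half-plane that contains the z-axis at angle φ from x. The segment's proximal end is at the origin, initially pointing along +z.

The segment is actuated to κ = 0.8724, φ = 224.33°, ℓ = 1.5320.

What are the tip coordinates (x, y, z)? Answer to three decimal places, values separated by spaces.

θ = κ·ℓ = 0.8724 × 1.5320 = 1.33652 rad
ρ = (1 − cos θ)/κ = (1 − 0.23214)/0.8724 = 0.88017
z = sin θ / κ = 0.97268/0.8724 = 1.11495
x = ρ cos φ = 0.88017 × cos(224.33°) = -0.62961
y = ρ sin φ = 0.88017 × sin(224.33°) = -0.61505

-0.630 -0.615 1.115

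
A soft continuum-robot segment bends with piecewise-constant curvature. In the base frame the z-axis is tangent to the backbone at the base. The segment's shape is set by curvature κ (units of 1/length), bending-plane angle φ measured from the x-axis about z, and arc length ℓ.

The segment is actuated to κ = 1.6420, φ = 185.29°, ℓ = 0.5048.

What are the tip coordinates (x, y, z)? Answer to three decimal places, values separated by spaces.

-0.197 -0.018 0.449

θ = κ·ℓ = 1.6420 × 0.5048 = 0.82888 rad
ρ = (1 − cos θ)/κ = (1 − 0.67570)/1.6420 = 0.19750
z = sin θ / κ = 0.73718/1.6420 = 0.44895
x = ρ cos φ = 0.19750 × cos(185.29°) = -0.19666
y = ρ sin φ = 0.19750 × sin(185.29°) = -0.01821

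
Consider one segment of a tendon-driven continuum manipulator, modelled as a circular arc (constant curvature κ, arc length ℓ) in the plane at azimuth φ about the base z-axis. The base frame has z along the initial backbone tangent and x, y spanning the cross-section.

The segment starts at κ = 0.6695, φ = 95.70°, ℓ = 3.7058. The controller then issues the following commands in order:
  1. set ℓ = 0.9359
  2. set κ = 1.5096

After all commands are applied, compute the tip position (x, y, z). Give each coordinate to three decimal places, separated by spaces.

-0.055 0.555 0.654

initial: κ=0.6695, φ=95.70°, ℓ=3.7058
cmd 1: set ℓ=0.9359 → (κ,φ,ℓ)=(0.6695,95.70°,0.9359) → tip=(-0.0282,0.2823,0.8759)
cmd 2: set κ=1.5096 → (κ,φ,ℓ)=(1.5096,95.70°,0.9359) → tip=(-0.0554,0.5555,0.6542)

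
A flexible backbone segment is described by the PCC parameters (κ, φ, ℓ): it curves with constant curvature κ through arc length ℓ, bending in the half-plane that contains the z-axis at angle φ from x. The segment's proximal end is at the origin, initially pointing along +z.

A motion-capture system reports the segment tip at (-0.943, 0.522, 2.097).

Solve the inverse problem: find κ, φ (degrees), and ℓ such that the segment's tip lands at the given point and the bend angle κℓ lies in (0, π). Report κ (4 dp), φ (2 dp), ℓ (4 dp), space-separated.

0.3878 151.03 2.4487

ρ = √(x²+y²) = √(-0.943² + 0.522²) = 1.07784
φ = atan2(y, x) mod 360° = atan2(0.522, -0.943) = 151.0332°
|p|² = ρ² + z² = 1.07784² + 2.097² = 5.55914
κ = 2ρ / |p|² = 2×1.07784 / 5.55914 = 0.38777
θ = 2·atan2(ρ, z) = 2·atan2(1.07784, 2.097) = 0.94955 rad
ℓ = θ/κ = 0.94955/0.38777 = 2.44875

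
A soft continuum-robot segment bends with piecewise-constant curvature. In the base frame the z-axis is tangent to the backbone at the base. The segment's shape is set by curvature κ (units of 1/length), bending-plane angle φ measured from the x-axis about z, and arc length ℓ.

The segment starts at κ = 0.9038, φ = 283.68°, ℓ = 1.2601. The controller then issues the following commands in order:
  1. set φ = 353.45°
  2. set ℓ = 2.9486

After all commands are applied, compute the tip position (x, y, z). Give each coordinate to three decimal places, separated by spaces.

2.076 -0.238 0.508

initial: κ=0.9038, φ=283.68°, ℓ=1.2601
cmd 1: set φ=353.45° → (κ,φ,ℓ)=(0.9038,353.45°,1.2601) → tip=(0.6391,-0.0734,1.0048)
cmd 2: set ℓ=2.9486 → (κ,φ,ℓ)=(0.9038,353.45°,2.9486) → tip=(2.0759,-0.2384,0.5076)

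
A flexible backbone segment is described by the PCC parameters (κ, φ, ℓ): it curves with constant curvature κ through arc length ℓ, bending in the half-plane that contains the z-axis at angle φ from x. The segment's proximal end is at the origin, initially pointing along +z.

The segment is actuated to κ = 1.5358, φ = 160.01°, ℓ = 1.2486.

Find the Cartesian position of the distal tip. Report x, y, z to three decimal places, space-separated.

θ = κ·ℓ = 1.5358 × 1.2486 = 1.91760 rad
ρ = (1 − cos θ)/κ = (1 − -0.33989)/1.5358 = 0.87244
z = sin θ / κ = 0.94046/1.5358 = 0.61236
x = ρ cos φ = 0.87244 × cos(160.01°) = -0.81988
y = ρ sin φ = 0.87244 × sin(160.01°) = 0.29825

-0.820 0.298 0.612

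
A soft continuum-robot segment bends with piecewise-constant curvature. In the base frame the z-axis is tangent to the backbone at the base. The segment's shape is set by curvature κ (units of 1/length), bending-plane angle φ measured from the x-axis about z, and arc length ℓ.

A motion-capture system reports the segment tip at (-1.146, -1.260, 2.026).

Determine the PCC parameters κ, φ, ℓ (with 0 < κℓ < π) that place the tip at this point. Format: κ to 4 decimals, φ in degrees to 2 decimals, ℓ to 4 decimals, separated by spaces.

0.4862 227.71 2.8753

ρ = √(x²+y²) = √(-1.146² + -1.260²) = 1.70321
φ = atan2(y, x) mod 360° = atan2(-1.260, -1.146) = 227.7127°
|p|² = ρ² + z² = 1.70321² + 2.026² = 7.00559
κ = 2ρ / |p|² = 2×1.70321 / 7.00559 = 0.48624
θ = 2·atan2(ρ, z) = 2·atan2(1.70321, 2.026) = 1.39811 rad
ℓ = θ/κ = 1.39811/0.48624 = 2.87534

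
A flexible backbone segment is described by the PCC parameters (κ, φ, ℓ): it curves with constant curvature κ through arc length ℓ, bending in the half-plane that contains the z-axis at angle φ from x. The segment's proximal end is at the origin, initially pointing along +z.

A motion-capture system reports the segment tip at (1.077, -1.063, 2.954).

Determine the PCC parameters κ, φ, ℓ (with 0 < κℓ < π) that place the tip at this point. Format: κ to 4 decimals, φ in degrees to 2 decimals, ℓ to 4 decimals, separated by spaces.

0.2747 315.37 3.4463

ρ = √(x²+y²) = √(1.077² + -1.063²) = 1.51324
φ = atan2(y, x) mod 360° = atan2(-1.063, 1.077) = 315.3748°
|p|² = ρ² + z² = 1.51324² + 2.954² = 11.01601
κ = 2ρ / |p|² = 2×1.51324 / 11.01601 = 0.27473
θ = 2·atan2(ρ, z) = 2·atan2(1.51324, 2.954) = 0.94683 rad
ℓ = θ/κ = 0.94683/0.27473 = 3.44634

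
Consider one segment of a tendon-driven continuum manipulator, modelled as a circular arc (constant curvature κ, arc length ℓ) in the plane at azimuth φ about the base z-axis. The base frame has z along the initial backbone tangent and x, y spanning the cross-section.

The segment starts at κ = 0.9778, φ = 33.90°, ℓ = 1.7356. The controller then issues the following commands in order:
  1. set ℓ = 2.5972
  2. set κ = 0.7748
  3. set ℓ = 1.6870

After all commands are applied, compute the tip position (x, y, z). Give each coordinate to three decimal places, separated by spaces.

initial: κ=0.9778, φ=33.90°, ℓ=1.7356
cmd 1: set ℓ=2.5972 → (κ,φ,ℓ)=(0.9778,33.90°,2.5972) → tip=(1.5485,1.0405,0.5792)
cmd 2: set κ=0.7748 → (κ,φ,ℓ)=(0.7748,33.90°,2.5972) → tip=(1.5290,1.0275,1.1669)
cmd 3: set ℓ=1.6870 → (κ,φ,ℓ)=(0.7748,33.90°,1.6870) → tip=(0.7920,0.5322,1.2460)

0.792 0.532 1.246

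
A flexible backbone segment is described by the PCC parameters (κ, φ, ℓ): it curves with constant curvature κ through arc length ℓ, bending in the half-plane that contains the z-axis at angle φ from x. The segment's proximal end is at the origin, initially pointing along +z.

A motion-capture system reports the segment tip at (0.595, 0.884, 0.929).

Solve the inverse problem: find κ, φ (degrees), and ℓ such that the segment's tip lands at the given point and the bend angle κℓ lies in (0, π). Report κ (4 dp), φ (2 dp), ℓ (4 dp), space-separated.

1.0664 56.06 1.6013

ρ = √(x²+y²) = √(0.595² + 0.884²) = 1.06559
φ = atan2(y, x) mod 360° = atan2(0.884, 0.595) = 56.0564°
|p|² = ρ² + z² = 1.06559² + 0.929² = 1.99852
κ = 2ρ / |p|² = 2×1.06559 / 1.99852 = 1.06638
θ = 2·atan2(ρ, z) = 2·atan2(1.06559, 0.929) = 1.70754 rad
ℓ = θ/κ = 1.70754/1.06638 = 1.60126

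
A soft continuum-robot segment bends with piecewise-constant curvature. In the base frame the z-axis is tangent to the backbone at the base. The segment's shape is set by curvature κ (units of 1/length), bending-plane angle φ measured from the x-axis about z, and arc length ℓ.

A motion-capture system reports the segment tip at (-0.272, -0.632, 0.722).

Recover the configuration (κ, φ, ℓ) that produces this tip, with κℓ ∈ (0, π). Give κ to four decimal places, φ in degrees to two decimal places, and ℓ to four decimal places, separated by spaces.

1.3834 246.71 1.1006

ρ = √(x²+y²) = √(-0.272² + -0.632²) = 0.68805
φ = atan2(y, x) mod 360° = atan2(-0.632, -0.272) = 246.7139°
|p|² = ρ² + z² = 0.68805² + 0.722² = 0.99469
κ = 2ρ / |p|² = 2×0.68805 / 0.99469 = 1.38344
θ = 2·atan2(ρ, z) = 2·atan2(0.68805, 0.722) = 1.52265 rad
ℓ = θ/κ = 1.52265/1.38344 = 1.10063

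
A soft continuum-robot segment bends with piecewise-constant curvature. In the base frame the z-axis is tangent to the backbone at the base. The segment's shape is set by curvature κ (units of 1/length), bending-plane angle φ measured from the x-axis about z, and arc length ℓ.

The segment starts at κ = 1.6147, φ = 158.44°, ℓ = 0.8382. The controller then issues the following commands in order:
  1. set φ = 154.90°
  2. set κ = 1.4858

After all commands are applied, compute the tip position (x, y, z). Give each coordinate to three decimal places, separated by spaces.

initial: κ=1.6147, φ=158.44°, ℓ=0.8382
cmd 1: set φ=154.90° → (κ,φ,ℓ)=(1.6147,154.90°,0.8382) → tip=(-0.4399,0.2061,0.6047)
cmd 2: set κ=1.4858 → (κ,φ,ℓ)=(1.4858,154.90°,0.8382) → tip=(-0.4146,0.1942,0.6377)

-0.415 0.194 0.638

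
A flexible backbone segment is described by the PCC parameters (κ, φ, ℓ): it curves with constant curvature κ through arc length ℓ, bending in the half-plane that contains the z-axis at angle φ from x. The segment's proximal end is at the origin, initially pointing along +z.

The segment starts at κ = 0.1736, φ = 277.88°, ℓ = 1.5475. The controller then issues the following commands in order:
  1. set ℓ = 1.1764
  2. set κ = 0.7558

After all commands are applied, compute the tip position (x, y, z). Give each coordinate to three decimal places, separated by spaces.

0.067 -0.485 1.027

initial: κ=0.1736, φ=277.88°, ℓ=1.5475
cmd 1: set ℓ=1.1764 → (κ,φ,ℓ)=(0.1736,277.88°,1.1764) → tip=(0.0164,-0.1186,1.1682)
cmd 2: set κ=0.7558 → (κ,φ,ℓ)=(0.7558,277.88°,1.1764) → tip=(0.0671,-0.4848,1.0274)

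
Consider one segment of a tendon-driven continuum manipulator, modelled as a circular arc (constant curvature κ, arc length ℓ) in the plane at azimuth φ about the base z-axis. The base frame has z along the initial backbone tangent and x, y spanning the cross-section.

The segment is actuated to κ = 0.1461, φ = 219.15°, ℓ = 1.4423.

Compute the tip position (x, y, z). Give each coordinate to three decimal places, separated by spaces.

θ = κ·ℓ = 0.1461 × 1.4423 = 0.21072 rad
ρ = (1 − cos θ)/κ = (1 − 0.97788)/0.1461 = 0.15140
z = sin θ / κ = 0.20916/0.1461 = 1.43165
x = ρ cos φ = 0.15140 × cos(219.15°) = -0.11741
y = ρ sin φ = 0.15140 × sin(219.15°) = -0.09559

-0.117 -0.096 1.432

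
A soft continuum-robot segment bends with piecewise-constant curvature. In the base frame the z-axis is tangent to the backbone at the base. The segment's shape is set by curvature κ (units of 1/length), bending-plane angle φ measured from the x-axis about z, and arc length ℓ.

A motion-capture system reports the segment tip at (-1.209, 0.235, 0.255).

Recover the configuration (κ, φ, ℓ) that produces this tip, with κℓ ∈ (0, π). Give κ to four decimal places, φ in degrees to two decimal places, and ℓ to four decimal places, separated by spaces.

1.5571 169.00 1.7553

ρ = √(x²+y²) = √(-1.209² + 0.235²) = 1.23163
φ = atan2(y, x) mod 360° = atan2(0.235, -1.209) = 169.0003°
|p|² = ρ² + z² = 1.23163² + 0.255² = 1.58193
κ = 2ρ / |p|² = 2×1.23163 / 1.58193 = 1.55712
θ = 2·atan2(ρ, z) = 2·atan2(1.23163, 0.255) = 2.73328 rad
ℓ = θ/κ = 2.73328/1.55712 = 1.75534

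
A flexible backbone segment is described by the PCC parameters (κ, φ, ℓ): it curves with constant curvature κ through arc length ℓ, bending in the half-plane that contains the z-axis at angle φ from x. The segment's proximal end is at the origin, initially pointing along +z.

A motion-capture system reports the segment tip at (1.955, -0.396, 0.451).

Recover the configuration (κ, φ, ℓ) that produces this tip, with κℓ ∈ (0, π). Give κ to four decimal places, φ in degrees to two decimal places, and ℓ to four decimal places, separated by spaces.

0.9539 348.55 2.8272

ρ = √(x²+y²) = √(1.955² + -0.396²) = 1.99470
φ = atan2(y, x) mod 360° = atan2(-0.396, 1.955) = 348.5492°
|p|² = ρ² + z² = 1.99470² + 0.451² = 4.18224
κ = 2ρ / |p|² = 2×1.99470 / 4.18224 = 0.95389
θ = 2·atan2(ρ, z) = 2·atan2(1.99470, 0.451) = 2.69687 rad
ℓ = θ/κ = 2.69687/0.95389 = 2.82723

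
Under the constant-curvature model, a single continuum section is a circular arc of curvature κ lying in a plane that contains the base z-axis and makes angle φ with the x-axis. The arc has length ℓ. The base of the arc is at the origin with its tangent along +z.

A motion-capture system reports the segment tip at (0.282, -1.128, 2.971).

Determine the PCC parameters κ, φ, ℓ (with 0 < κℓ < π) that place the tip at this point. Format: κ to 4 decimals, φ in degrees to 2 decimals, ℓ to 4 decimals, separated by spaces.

ρ = √(x²+y²) = √(0.282² + -1.128²) = 1.16272
φ = atan2(y, x) mod 360° = atan2(-1.128, 0.282) = 284.0362°
|p|² = ρ² + z² = 1.16272² + 2.971² = 10.17875
κ = 2ρ / |p|² = 2×1.16272 / 10.17875 = 0.22846
θ = 2·atan2(ρ, z) = 2·atan2(1.16272, 2.971) = 0.74606 rad
ℓ = θ/κ = 0.74606/0.22846 = 3.26563

0.2285 284.04 3.2656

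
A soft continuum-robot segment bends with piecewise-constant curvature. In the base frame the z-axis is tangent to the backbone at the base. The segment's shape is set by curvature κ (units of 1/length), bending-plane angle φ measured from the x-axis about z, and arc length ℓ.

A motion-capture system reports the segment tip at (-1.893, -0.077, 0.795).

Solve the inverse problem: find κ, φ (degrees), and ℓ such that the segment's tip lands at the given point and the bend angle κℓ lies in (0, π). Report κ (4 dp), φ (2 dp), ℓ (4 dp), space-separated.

ρ = √(x²+y²) = √(-1.893² + -0.077²) = 1.89457
φ = atan2(y, x) mod 360° = atan2(-0.077, -1.893) = 182.3293°
|p|² = ρ² + z² = 1.89457² + 0.795² = 4.22140
κ = 2ρ / |p|² = 2×1.89457 / 4.22140 = 0.89760
θ = 2·atan2(ρ, z) = 2·atan2(1.89457, 0.795) = 2.34698 rad
ℓ = θ/κ = 2.34698/0.89760 = 2.61473

0.8976 182.33 2.6147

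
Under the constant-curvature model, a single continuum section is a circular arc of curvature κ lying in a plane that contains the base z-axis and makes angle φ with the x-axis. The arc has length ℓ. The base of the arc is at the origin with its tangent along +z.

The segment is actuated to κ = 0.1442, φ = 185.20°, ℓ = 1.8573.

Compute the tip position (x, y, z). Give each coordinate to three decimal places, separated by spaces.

-0.246 -0.022 1.835

θ = κ·ℓ = 0.1442 × 1.8573 = 0.26782 rad
ρ = (1 − cos θ)/κ = (1 − 0.96435)/0.1442 = 0.24723
z = sin θ / κ = 0.26463/0.1442 = 1.83518
x = ρ cos φ = 0.24723 × cos(185.20°) = -0.24621
y = ρ sin φ = 0.24723 × sin(185.20°) = -0.02241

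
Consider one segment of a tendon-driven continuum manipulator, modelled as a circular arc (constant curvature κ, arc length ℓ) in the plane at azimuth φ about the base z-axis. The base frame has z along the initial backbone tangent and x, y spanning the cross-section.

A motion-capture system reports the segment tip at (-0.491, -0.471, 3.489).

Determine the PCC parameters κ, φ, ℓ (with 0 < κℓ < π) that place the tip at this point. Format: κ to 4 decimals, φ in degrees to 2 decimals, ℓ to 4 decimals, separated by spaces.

0.1077 223.81 3.5768

ρ = √(x²+y²) = √(-0.491² + -0.471²) = 0.68038
φ = atan2(y, x) mod 360° = atan2(-0.471, -0.491) = 223.8090°
|p|² = ρ² + z² = 0.68038² + 3.489² = 12.63604
κ = 2ρ / |p|² = 2×0.68038 / 12.63604 = 0.10769
θ = 2·atan2(ρ, z) = 2·atan2(0.68038, 3.489) = 0.38518 rad
ℓ = θ/κ = 0.38518/0.10769 = 3.57679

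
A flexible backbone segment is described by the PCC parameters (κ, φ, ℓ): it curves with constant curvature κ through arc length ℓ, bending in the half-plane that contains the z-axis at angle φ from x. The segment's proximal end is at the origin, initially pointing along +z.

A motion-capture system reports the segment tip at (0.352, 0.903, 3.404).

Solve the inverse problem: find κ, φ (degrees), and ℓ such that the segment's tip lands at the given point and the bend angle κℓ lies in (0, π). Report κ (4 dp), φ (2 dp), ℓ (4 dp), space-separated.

ρ = √(x²+y²) = √(0.352² + 0.903²) = 0.96918
φ = atan2(y, x) mod 360° = atan2(0.903, 0.352) = 68.7036°
|p|² = ρ² + z² = 0.96918² + 3.404² = 12.52653
κ = 2ρ / |p|² = 2×0.96918 / 12.52653 = 0.15474
θ = 2·atan2(ρ, z) = 2·atan2(0.96918, 3.404) = 0.55476 rad
ℓ = θ/κ = 0.55476/0.15474 = 3.58508

0.1547 68.70 3.5851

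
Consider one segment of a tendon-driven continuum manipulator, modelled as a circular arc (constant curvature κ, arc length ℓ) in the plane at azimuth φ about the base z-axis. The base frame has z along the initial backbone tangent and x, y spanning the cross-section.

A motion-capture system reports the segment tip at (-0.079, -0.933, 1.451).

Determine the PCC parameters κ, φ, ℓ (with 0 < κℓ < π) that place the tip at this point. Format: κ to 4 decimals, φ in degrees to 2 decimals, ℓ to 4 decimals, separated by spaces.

0.6280 265.16 1.8252

ρ = √(x²+y²) = √(-0.079² + -0.933²) = 0.93634
φ = atan2(y, x) mod 360° = atan2(-0.933, -0.079) = 265.1601°
|p|² = ρ² + z² = 0.93634² + 1.451² = 2.98213
κ = 2ρ / |p|² = 2×0.93634 / 2.98213 = 0.62797
θ = 2·atan2(ρ, z) = 2·atan2(0.93634, 1.451) = 1.14614 rad
ℓ = θ/κ = 1.14614/0.62797 = 1.82516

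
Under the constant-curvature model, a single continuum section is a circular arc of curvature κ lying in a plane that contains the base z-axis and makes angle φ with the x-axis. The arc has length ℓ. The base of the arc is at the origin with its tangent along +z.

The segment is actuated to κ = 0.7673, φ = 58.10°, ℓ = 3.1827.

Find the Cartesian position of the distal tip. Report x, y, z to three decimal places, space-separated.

θ = κ·ℓ = 0.7673 × 3.1827 = 2.44209 rad
ρ = (1 − cos θ)/κ = (1 − -0.76516)/0.7673 = 2.30048
z = sin θ / κ = 0.64384/0.7673 = 0.83910
x = ρ cos φ = 2.30048 × cos(58.10°) = 1.21566
y = ρ sin φ = 2.30048 × sin(58.10°) = 1.95304

1.216 1.953 0.839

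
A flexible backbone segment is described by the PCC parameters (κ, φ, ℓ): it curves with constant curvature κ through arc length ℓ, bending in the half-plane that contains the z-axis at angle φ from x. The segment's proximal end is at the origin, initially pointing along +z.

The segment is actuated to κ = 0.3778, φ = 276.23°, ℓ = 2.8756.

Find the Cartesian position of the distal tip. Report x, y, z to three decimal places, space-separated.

0.153 -1.406 2.342

θ = κ·ℓ = 0.3778 × 2.8756 = 1.08640 rad
ρ = (1 − cos θ)/κ = (1 − 0.46567)/0.3778 = 1.41431
z = sin θ / κ = 0.88496/0.3778 = 2.34240
x = ρ cos φ = 1.41431 × cos(276.23°) = 0.15348
y = ρ sin φ = 1.41431 × sin(276.23°) = -1.40596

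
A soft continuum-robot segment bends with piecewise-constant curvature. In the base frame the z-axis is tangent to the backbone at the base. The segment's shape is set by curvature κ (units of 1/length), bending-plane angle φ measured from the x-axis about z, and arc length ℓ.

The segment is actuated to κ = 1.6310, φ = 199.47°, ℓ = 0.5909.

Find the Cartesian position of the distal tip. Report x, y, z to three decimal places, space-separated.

θ = κ·ℓ = 1.6310 × 0.5909 = 0.96376 rad
ρ = (1 − cos θ)/κ = (1 − 0.57044)/1.6310 = 0.26337
z = sin θ / κ = 0.82134/1.6310 = 0.50358
x = ρ cos φ = 0.26337 × cos(199.47°) = -0.24831
y = ρ sin φ = 0.26337 × sin(199.47°) = -0.08779

-0.248 -0.088 0.504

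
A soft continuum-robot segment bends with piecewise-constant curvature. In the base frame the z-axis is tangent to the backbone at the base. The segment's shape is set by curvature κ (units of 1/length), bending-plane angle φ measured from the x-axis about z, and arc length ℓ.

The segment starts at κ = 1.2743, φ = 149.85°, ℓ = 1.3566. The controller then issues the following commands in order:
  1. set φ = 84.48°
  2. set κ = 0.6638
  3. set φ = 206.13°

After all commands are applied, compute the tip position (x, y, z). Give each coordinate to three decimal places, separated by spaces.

-0.512 -0.251 1.181

initial: κ=1.2743, φ=149.85°, ℓ=1.3566
cmd 1: set φ=84.48° → (κ,φ,ℓ)=(1.2743,84.48°,1.3566) → tip=(0.0874,0.9039,0.7750)
cmd 2: set κ=0.6638 → (κ,φ,ℓ)=(0.6638,84.48°,1.3566) → tip=(0.0549,0.5680,1.1805)
cmd 3: set φ=206.13° → (κ,φ,ℓ)=(0.6638,206.13°,1.3566) → tip=(-0.5123,-0.2513,1.1805)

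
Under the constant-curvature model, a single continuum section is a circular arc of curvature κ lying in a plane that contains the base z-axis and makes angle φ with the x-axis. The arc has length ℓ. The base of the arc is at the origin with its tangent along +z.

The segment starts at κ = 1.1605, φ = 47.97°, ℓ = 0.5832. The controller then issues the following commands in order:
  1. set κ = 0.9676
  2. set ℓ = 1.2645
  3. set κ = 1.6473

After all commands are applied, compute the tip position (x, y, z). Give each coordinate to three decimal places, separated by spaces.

initial: κ=1.1605, φ=47.97°, ℓ=0.5832
cmd 1: set κ=0.9676 → (κ,φ,ℓ)=(0.9676,47.97°,0.5832) → tip=(0.1073,0.1190,0.5527)
cmd 2: set ℓ=1.2645 → (κ,φ,ℓ)=(0.9676,47.97°,1.2645) → tip=(0.4565,0.5064,0.9718)
cmd 3: set κ=1.6473 → (κ,φ,ℓ)=(1.6473,47.97°,1.2645) → tip=(0.6056,0.6719,0.5291)

0.606 0.672 0.529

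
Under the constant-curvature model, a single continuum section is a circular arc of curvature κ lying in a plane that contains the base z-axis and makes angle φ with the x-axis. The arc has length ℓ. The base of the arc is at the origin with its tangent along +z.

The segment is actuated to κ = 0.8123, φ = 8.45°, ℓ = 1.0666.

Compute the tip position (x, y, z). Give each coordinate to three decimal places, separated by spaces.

θ = κ·ℓ = 0.8123 × 1.0666 = 0.86640 rad
ρ = (1 − cos θ)/κ = (1 − 0.64757)/0.8123 = 0.43386
z = sin θ / κ = 0.76200/0.8123 = 0.93808
x = ρ cos φ = 0.43386 × cos(8.45°) = 0.42915
y = ρ sin φ = 0.43386 × sin(8.45°) = 0.06375

0.429 0.064 0.938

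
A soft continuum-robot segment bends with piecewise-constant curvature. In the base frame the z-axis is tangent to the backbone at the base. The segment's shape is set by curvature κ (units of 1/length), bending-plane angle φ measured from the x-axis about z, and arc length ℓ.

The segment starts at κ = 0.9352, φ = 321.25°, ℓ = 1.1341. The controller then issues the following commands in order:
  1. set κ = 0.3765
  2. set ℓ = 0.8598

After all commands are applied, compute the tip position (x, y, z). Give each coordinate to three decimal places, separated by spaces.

initial: κ=0.9352, φ=321.25°, ℓ=1.1341
cmd 1: set κ=0.3765 → (κ,φ,ℓ)=(0.3765,321.25°,1.1341) → tip=(0.1860,-0.1493,1.1000)
cmd 2: set ℓ=0.8598 → (κ,φ,ℓ)=(0.3765,321.25°,0.8598) → tip=(0.1076,-0.0863,0.8449)

0.108 -0.086 0.845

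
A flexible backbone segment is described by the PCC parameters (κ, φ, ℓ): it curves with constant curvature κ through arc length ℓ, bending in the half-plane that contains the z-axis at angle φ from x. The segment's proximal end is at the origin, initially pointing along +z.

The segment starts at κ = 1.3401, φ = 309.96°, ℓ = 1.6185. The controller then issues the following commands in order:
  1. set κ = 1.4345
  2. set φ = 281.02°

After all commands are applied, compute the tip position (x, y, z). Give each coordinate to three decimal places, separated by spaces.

initial: κ=1.3401, φ=309.96°, ℓ=1.6185
cmd 1: set κ=1.4345 → (κ,φ,ℓ)=(1.4345,309.96°,1.6185) → tip=(0.7532,-0.8989,0.5096)
cmd 2: set φ=281.02° → (κ,φ,ℓ)=(1.4345,281.02°,1.6185) → tip=(0.2242,-1.1511,0.5096)

0.224 -1.151 0.510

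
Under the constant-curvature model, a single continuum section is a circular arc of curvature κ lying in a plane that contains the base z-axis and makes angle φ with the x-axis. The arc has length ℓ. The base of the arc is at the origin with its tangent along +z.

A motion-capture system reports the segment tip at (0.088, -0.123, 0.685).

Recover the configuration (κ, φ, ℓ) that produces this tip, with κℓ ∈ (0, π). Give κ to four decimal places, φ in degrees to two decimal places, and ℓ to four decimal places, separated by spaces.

ρ = √(x²+y²) = √(0.088² + -0.123²) = 0.15124
φ = atan2(y, x) mod 360° = atan2(-0.123, 0.088) = 305.5817°
|p|² = ρ² + z² = 0.15124² + 0.685² = 0.49210
κ = 2ρ / |p|² = 2×0.15124 / 0.49210 = 0.61467
θ = 2·atan2(ρ, z) = 2·atan2(0.15124, 0.685) = 0.43460 rad
ℓ = θ/κ = 0.43460/0.61467 = 0.70705

0.6147 305.58 0.7070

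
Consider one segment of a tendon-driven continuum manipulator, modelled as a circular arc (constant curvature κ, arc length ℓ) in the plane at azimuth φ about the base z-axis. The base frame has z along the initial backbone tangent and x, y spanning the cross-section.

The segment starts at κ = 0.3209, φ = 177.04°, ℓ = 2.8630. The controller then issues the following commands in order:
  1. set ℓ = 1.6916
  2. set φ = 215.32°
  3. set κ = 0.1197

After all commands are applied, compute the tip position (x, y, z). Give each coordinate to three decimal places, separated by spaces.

-0.139 -0.099 1.680

initial: κ=0.3209, φ=177.04°, ℓ=2.8630
cmd 1: set ℓ=1.6916 → (κ,φ,ℓ)=(0.3209,177.04°,1.6916) → tip=(-0.4474,0.0231,1.6097)
cmd 2: set φ=215.32° → (κ,φ,ℓ)=(0.3209,215.32°,1.6916) → tip=(-0.3655,-0.2590,1.6097)
cmd 3: set κ=0.1197 → (κ,φ,ℓ)=(0.1197,215.32°,1.6916) → tip=(-0.1393,-0.0987,1.6801)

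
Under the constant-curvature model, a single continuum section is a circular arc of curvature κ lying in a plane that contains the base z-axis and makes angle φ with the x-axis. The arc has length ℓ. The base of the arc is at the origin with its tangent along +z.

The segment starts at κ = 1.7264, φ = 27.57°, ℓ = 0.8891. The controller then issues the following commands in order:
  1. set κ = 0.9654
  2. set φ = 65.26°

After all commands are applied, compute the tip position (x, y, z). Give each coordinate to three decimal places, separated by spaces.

initial: κ=1.7264, φ=27.57°, ℓ=0.8891
cmd 1: set κ=0.9654 → (κ,φ,ℓ)=(0.9654,27.57°,0.8891) → tip=(0.3180,0.1660,0.7839)
cmd 2: set φ=65.26° → (κ,φ,ℓ)=(0.9654,65.26°,0.8891) → tip=(0.1501,0.3258,0.7839)

0.150 0.326 0.784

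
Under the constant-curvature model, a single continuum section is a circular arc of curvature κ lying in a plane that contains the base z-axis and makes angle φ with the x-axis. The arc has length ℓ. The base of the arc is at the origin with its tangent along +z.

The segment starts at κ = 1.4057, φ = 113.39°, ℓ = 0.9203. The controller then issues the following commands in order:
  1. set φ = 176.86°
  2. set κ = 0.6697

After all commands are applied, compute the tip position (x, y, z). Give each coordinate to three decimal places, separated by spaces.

initial: κ=1.4057, φ=113.39°, ℓ=0.9203
cmd 1: set φ=176.86° → (κ,φ,ℓ)=(1.4057,176.86°,0.9203) → tip=(-0.5160,0.0283,0.6842)
cmd 2: set κ=0.6697 → (κ,φ,ℓ)=(0.6697,176.86°,0.9203) → tip=(-0.2743,0.0150,0.8631)

-0.274 0.015 0.863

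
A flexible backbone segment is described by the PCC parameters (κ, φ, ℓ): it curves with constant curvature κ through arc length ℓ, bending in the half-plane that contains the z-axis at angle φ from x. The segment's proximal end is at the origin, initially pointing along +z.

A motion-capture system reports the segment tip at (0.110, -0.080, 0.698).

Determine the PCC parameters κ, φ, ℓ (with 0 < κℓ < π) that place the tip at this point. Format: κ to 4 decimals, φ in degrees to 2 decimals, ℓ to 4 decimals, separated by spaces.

ρ = √(x²+y²) = √(0.110² + -0.080²) = 0.13601
φ = atan2(y, x) mod 360° = atan2(-0.080, 0.110) = 323.9726°
|p|² = ρ² + z² = 0.13601² + 0.698² = 0.50570
κ = 2ρ / |p|² = 2×0.13601 / 0.50570 = 0.53792
θ = 2·atan2(ρ, z) = 2·atan2(0.13601, 0.698) = 0.38490 rad
ℓ = θ/κ = 0.38490/0.53792 = 0.71554

0.5379 323.97 0.7155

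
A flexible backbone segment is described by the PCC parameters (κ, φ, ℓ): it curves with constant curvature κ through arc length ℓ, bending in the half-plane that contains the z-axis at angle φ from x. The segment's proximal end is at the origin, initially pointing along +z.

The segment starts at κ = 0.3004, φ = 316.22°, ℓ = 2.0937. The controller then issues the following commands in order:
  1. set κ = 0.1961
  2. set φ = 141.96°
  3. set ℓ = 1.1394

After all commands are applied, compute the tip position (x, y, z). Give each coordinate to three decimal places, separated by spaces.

-0.100 0.078 1.130

initial: κ=0.3004, φ=316.22°, ℓ=2.0937
cmd 1: set κ=0.1961 → (κ,φ,ℓ)=(0.1961,316.22°,2.0937) → tip=(0.3060,-0.2932,2.0354)
cmd 2: set φ=141.96° → (κ,φ,ℓ)=(0.1961,141.96°,2.0937) → tip=(-0.3338,0.2612,2.0354)
cmd 3: set ℓ=1.1394 → (κ,φ,ℓ)=(0.1961,141.96°,1.1394) → tip=(-0.0998,0.0781,1.1299)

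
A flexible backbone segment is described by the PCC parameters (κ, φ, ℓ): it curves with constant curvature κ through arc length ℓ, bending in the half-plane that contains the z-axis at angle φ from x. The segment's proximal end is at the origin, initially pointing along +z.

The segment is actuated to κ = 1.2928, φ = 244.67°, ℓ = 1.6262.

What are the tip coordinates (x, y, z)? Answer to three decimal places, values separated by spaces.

-0.499 -1.054 0.667

θ = κ·ℓ = 1.2928 × 1.6262 = 2.10235 rad
ρ = (1 − cos θ)/κ = (1 − -0.50687)/1.2928 = 1.16559
z = sin θ / κ = 0.86202/1.2928 = 0.66679
x = ρ cos φ = 1.16559 × cos(244.67°) = -0.49868
y = ρ sin φ = 1.16559 × sin(244.67°) = -1.05353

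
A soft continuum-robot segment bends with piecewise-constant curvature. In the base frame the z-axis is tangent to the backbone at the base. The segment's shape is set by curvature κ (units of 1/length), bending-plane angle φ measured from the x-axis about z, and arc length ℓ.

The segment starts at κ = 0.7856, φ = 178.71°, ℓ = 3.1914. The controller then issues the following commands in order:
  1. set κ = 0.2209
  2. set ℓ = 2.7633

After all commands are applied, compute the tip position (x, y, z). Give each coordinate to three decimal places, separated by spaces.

initial: κ=0.7856, φ=178.71°, ℓ=3.1914
cmd 1: set κ=0.2209 → (κ,φ,ℓ)=(0.2209,178.71°,3.1914) → tip=(-1.0788,0.0243,2.9335)
cmd 2: set ℓ=2.7633 → (κ,φ,ℓ)=(0.2209,178.71°,2.7633) → tip=(-0.8173,0.0184,2.5949)

-0.817 0.018 2.595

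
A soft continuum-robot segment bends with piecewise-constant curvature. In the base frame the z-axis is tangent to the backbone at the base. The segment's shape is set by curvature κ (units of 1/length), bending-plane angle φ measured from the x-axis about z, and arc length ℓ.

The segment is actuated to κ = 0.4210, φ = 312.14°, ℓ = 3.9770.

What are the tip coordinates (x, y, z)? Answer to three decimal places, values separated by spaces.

θ = κ·ℓ = 0.4210 × 3.9770 = 1.67432 rad
ρ = (1 − cos θ)/κ = (1 − -0.10334)/0.4210 = 2.62075
z = sin θ / κ = 0.99465/0.4210 = 2.36258
x = ρ cos φ = 2.62075 × cos(312.14°) = 1.75838
y = ρ sin φ = 2.62075 × sin(312.14°) = -1.94331

1.758 -1.943 2.363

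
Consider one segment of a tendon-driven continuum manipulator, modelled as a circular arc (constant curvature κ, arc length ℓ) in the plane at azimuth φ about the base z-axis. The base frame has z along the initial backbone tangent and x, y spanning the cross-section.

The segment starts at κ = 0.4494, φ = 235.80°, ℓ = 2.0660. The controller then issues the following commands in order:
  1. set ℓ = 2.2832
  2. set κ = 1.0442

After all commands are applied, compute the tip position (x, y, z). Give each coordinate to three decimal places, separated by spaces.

initial: κ=0.4494, φ=235.80°, ℓ=2.0660
cmd 1: set ℓ=2.2832 → (κ,φ,ℓ)=(0.4494,235.80°,2.2832) → tip=(-0.6026,-0.8867,1.9031)
cmd 2: set κ=1.0442 → (κ,φ,ℓ)=(1.0442,235.80°,2.2832) → tip=(-0.9294,-1.3676,0.6580)

-0.929 -1.368 0.658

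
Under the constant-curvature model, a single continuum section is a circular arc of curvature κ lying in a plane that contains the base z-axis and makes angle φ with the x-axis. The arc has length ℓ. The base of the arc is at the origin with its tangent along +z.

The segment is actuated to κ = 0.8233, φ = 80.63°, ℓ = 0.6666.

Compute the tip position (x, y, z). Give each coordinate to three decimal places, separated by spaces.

θ = κ·ℓ = 0.8233 × 0.6666 = 0.54881 rad
ρ = (1 − cos θ)/κ = (1 − 0.85314)/0.8233 = 0.17837
z = sin θ / κ = 0.52167/0.8233 = 0.63364
x = ρ cos φ = 0.17837 × cos(80.63°) = 0.02904
y = ρ sin φ = 0.17837 × sin(80.63°) = 0.17599

0.029 0.176 0.634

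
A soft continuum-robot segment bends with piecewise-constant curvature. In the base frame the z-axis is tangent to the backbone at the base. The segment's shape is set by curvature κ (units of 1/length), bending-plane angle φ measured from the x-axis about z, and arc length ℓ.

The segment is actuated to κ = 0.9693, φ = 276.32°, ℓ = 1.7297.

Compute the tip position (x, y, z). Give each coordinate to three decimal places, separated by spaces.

θ = κ·ℓ = 0.9693 × 1.7297 = 1.67660 rad
ρ = (1 − cos θ)/κ = (1 − -0.10560)/0.9693 = 1.14062
z = sin θ / κ = 0.99441/0.9693 = 1.02590
x = ρ cos φ = 1.14062 × cos(276.32°) = 0.12556
y = ρ sin φ = 1.14062 × sin(276.32°) = -1.13369

0.126 -1.134 1.026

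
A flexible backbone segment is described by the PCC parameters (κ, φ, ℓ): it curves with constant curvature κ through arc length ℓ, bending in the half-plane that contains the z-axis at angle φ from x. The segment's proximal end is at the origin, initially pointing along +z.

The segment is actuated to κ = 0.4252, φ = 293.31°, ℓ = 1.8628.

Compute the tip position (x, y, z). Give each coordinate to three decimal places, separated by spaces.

0.277 -0.643 1.674

θ = κ·ℓ = 0.4252 × 1.8628 = 0.79206 rad
ρ = (1 − cos θ)/κ = (1 − 0.70238)/0.4252 = 0.69996
z = sin θ / κ = 0.71180/0.4252 = 1.67404
x = ρ cos φ = 0.69996 × cos(293.31°) = 0.27698
y = ρ sin φ = 0.69996 × sin(293.31°) = -0.64282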